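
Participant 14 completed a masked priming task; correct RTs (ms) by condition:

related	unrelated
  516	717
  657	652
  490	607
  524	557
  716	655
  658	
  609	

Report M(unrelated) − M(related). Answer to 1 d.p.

M(related) = 4170/7 = 595.714
M(unrelated) = 3188/5 = 637.600
Difference = 637.600 − 595.714 = 41.886 ms

41.9 ms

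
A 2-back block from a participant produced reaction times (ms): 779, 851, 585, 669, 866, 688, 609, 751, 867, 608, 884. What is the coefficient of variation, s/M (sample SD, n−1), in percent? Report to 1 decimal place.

15.6%

n = 11, Σ = 8157, M = 741.5455
Σ(x−M)² = 133032.727; s = √(133032.727/10) = 115.3398
CV = 115.3398 / 741.5455 = 0.15554 = 15.554%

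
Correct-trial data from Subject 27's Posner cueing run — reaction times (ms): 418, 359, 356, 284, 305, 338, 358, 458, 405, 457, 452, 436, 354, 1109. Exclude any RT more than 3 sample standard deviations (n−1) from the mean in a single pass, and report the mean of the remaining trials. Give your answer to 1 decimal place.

383.1 ms

n = 14, ΣRT = 6089, M = 434.929
Σ(x−M)² = 530384.93; s = √(530384.93/13) = 201.987
Cutoffs: 434.929 ± 3·201.987 → [-171.0, 1040.9]
Outside: 1109 → excluded.
Retained (n=13): Σ = 4980, mean = 4980/13 = 383.077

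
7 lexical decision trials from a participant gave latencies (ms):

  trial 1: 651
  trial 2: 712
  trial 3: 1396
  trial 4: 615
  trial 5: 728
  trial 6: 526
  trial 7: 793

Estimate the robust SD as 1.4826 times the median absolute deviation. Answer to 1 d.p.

120.1 ms

Sorted: 526, 615, 651, 712, 728, 793, 1396 → median = 712
|x − 712| sorted: 0, 16, 61, 81, 97, 186, 684 → MAD = 81
Robust SD ≈ 1.4826 × 81 = 120.091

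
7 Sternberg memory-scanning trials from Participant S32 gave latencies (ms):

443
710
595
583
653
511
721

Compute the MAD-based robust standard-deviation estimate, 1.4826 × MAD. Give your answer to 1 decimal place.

Sorted: 443, 511, 583, 595, 653, 710, 721 → median = 595
|x − 595| sorted: 0, 12, 58, 84, 115, 126, 152 → MAD = 84
Robust SD ≈ 1.4826 × 84 = 124.538

124.5 ms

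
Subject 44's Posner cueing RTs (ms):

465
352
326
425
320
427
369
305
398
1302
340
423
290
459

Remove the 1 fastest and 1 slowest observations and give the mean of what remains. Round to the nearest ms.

384 ms

Sorted: 290, 305, 320, 326, 340, 352, 369, 398, 423, 425, 427, 459, 465, 1302
Drop lowest 1 (290) and highest 1 (1302)
Remaining (n=12): Σ = 4609, mean = 4609/12 = 384.083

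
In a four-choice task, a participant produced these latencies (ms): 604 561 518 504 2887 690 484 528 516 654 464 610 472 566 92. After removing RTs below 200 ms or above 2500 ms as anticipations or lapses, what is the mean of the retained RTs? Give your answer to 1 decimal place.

Excluded: 92, 2887
Retained (n=13): Σ = 7171
Mean = 7171/13 = 551.6154

551.6 ms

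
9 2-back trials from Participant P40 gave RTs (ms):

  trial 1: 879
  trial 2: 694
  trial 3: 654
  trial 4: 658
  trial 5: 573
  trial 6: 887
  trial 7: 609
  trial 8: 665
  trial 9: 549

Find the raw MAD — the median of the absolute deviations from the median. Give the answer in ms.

Sorted: 549, 573, 609, 654, 658, 665, 694, 879, 887 → median = 658
|x − 658|: 221, 36, 4, 0, 85, 229, 49, 7, 109
Sorted deviations: 0, 4, 7, 36, 49, 85, 109, 221, 229 → MAD = 49

49 ms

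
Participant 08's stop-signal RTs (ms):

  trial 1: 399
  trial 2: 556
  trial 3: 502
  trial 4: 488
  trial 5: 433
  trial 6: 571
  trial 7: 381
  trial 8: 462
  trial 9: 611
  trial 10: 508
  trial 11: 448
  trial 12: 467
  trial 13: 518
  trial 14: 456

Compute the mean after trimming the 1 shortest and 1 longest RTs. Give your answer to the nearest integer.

Sorted: 381, 399, 433, 448, 456, 462, 467, 488, 502, 508, 518, 556, 571, 611
Drop lowest 1 (381) and highest 1 (611)
Remaining (n=12): Σ = 5808, mean = 5808/12 = 484.000

484 ms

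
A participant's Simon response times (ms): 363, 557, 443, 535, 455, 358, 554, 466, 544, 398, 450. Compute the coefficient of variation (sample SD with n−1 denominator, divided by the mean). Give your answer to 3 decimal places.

n = 11, Σ = 5123, M = 465.7273
Σ(x−M)² = 54672.182; s = √(54672.182/10) = 73.9406
CV = 73.9406 / 465.7273 = 0.15876

0.159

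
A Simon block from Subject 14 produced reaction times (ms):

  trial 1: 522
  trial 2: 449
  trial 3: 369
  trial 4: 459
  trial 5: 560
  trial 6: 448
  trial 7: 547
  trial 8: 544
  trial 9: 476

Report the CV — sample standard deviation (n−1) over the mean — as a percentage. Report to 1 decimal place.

12.8%

n = 9, Σ = 4374, M = 486.0000
Σ(x−M)² = 31188.000; s = √(31188.000/8) = 62.4380
CV = 62.4380 / 486.0000 = 0.12847 = 12.847%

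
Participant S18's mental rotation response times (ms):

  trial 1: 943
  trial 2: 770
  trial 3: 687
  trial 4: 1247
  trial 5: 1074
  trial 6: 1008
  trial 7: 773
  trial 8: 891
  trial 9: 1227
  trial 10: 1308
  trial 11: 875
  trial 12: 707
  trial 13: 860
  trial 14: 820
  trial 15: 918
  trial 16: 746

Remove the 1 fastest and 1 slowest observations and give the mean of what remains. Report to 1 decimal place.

918.5 ms

Sorted: 687, 707, 746, 770, 773, 820, 860, 875, 891, 918, 943, 1008, 1074, 1227, 1247, 1308
Drop lowest 1 (687) and highest 1 (1308)
Remaining (n=14): Σ = 12859, mean = 12859/14 = 918.500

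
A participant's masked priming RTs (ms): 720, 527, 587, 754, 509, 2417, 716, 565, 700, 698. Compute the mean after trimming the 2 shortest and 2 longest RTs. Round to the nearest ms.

Sorted: 509, 527, 565, 587, 698, 700, 716, 720, 754, 2417
Drop lowest 2 (509, 527) and highest 2 (754, 2417)
Remaining (n=6): Σ = 3986, mean = 3986/6 = 664.333

664 ms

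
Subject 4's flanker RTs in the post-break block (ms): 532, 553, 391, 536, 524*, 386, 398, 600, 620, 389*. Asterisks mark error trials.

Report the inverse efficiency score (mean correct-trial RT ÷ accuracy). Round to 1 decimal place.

627.5 ms

Correct trials (n=8): 532, 553, 391, 536, 386, 398, 600, 620
Mean correct RT = 4016/8 = 502.0000 ms
Proportion correct = 8/10
IES = 502.0000 / (8/10) = 627.500 ms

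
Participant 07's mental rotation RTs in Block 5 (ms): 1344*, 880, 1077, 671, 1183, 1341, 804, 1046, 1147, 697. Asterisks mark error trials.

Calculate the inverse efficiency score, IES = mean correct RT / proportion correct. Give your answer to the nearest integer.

Correct trials (n=9): 880, 1077, 671, 1183, 1341, 804, 1046, 1147, 697
Mean correct RT = 8846/9 = 982.8889 ms
Proportion correct = 9/10
IES = 982.8889 / (9/10) = 1092.099 ms

1092 ms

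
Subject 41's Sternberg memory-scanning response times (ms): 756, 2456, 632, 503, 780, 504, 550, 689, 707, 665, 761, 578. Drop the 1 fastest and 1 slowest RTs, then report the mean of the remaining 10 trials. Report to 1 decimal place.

662.2 ms

Sorted: 503, 504, 550, 578, 632, 665, 689, 707, 756, 761, 780, 2456
Drop lowest 1 (503) and highest 1 (2456)
Remaining (n=10): Σ = 6622, mean = 6622/10 = 662.200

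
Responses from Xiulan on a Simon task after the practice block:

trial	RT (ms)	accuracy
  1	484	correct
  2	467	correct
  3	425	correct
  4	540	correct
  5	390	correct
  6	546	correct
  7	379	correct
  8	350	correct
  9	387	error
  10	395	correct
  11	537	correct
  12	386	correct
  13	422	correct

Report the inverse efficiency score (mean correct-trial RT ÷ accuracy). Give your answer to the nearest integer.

Correct trials (n=12): 484, 467, 425, 540, 390, 546, 379, 350, 395, 537, 386, 422
Mean correct RT = 5321/12 = 443.4167 ms
Proportion correct = 12/13
IES = 443.4167 / (12/13) = 480.368 ms

480 ms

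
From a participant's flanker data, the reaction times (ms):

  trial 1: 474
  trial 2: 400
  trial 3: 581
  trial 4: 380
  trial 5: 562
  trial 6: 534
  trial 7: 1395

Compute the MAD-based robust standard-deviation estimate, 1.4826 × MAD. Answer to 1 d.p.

89.0 ms

Sorted: 380, 400, 474, 534, 562, 581, 1395 → median = 534
|x − 534| sorted: 0, 28, 47, 60, 134, 154, 861 → MAD = 60
Robust SD ≈ 1.4826 × 60 = 88.956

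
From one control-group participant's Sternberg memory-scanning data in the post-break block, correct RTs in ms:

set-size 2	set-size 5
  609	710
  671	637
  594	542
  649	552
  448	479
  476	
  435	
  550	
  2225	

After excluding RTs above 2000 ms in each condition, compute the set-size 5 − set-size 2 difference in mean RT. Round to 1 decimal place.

30.0 ms

set-size 2: exclude 2225
M(set-size 2) = 4432/8 = 554.000
M(set-size 5) = 2920/5 = 584.000
Difference = 584.000 − 554.000 = 30.000 ms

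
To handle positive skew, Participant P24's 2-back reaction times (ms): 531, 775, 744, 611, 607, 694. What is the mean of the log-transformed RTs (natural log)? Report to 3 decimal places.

ln(RT): 6.2748, 6.6529, 6.6120, 6.4151, 6.4085, 6.5425
Σ ln(RT) = 38.9058
Mean = 38.9058/6 = 6.48429

6.484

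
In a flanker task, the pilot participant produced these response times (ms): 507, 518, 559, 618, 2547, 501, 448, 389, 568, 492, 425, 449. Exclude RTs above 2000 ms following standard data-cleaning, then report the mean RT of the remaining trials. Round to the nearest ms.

Excluded: 2547
Retained (n=11): Σ = 5474
Mean = 5474/11 = 497.6364

498 ms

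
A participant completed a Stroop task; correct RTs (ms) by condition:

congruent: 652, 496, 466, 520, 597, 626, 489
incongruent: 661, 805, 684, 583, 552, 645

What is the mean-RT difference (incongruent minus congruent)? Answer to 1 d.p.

M(congruent) = 3846/7 = 549.429
M(incongruent) = 3930/6 = 655.000
Difference = 655.000 − 549.429 = 105.571 ms

105.6 ms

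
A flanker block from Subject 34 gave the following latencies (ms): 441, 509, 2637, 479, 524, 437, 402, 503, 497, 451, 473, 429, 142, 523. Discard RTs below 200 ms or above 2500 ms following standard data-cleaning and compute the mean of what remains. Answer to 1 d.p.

Excluded: 142, 2637
Retained (n=12): Σ = 5668
Mean = 5668/12 = 472.3333

472.3 ms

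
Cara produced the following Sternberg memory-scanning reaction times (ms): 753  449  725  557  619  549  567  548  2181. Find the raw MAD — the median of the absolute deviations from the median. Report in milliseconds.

52 ms

Sorted: 449, 548, 549, 557, 567, 619, 725, 753, 2181 → median = 567
|x − 567|: 186, 118, 158, 10, 52, 18, 0, 19, 1614
Sorted deviations: 0, 10, 18, 19, 52, 118, 158, 186, 1614 → MAD = 52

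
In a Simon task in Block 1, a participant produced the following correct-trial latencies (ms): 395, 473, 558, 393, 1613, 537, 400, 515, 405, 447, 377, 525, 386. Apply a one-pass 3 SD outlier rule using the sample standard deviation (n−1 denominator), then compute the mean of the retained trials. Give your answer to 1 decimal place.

450.9 ms

n = 13, ΣRT = 7024, M = 540.308
Σ(x−M)² = 1296392.77; s = √(1296392.77/12) = 328.683
Cutoffs: 540.308 ± 3·328.683 → [-445.7, 1526.4]
Outside: 1613 → excluded.
Retained (n=12): Σ = 5411, mean = 5411/12 = 450.917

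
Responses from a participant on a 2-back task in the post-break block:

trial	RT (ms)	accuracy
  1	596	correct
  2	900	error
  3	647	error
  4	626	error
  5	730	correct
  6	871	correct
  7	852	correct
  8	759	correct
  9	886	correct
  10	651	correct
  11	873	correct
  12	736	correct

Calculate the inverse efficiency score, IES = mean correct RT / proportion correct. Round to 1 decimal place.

Correct trials (n=9): 596, 730, 871, 852, 759, 886, 651, 873, 736
Mean correct RT = 6954/9 = 772.6667 ms
Proportion correct = 9/12
IES = 772.6667 / (9/12) = 1030.222 ms

1030.2 ms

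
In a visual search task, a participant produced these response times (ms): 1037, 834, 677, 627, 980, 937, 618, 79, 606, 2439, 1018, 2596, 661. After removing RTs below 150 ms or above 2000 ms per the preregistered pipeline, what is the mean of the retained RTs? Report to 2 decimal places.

Excluded: 79, 2439, 2596
Retained (n=10): Σ = 7995
Mean = 7995/10 = 799.5000

799.50 ms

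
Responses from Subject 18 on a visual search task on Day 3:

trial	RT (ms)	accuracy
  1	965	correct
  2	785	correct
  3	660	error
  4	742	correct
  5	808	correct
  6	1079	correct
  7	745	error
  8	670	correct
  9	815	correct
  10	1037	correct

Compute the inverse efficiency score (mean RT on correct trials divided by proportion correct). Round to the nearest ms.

Correct trials (n=8): 965, 785, 742, 808, 1079, 670, 815, 1037
Mean correct RT = 6901/8 = 862.6250 ms
Proportion correct = 8/10
IES = 862.6250 / (8/10) = 1078.281 ms

1078 ms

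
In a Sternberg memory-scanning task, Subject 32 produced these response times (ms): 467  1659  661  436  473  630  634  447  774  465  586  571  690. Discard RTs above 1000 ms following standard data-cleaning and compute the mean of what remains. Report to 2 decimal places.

569.50 ms

Excluded: 1659
Retained (n=12): Σ = 6834
Mean = 6834/12 = 569.5000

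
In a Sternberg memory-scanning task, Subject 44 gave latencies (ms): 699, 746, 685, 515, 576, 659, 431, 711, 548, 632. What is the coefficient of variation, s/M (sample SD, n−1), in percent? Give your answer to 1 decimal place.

n = 10, Σ = 6202, M = 620.2000
Σ(x−M)² = 90153.600; s = √(90153.600/9) = 100.0853
CV = 100.0853 / 620.2000 = 0.16138 = 16.138%

16.1%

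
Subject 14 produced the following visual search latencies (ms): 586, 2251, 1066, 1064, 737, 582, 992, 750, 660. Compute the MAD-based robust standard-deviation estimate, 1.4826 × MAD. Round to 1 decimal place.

249.1 ms

Sorted: 582, 586, 660, 737, 750, 992, 1064, 1066, 2251 → median = 750
|x − 750| sorted: 0, 13, 90, 164, 168, 242, 314, 316, 1501 → MAD = 168
Robust SD ≈ 1.4826 × 168 = 249.077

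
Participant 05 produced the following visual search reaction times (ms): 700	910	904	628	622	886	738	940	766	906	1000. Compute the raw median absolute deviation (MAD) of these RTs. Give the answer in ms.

Sorted: 622, 628, 700, 738, 766, 886, 904, 906, 910, 940, 1000 → median = 886
|x − 886|: 186, 24, 18, 258, 264, 0, 148, 54, 120, 20, 114
Sorted deviations: 0, 18, 20, 24, 54, 114, 120, 148, 186, 258, 264 → MAD = 114

114 ms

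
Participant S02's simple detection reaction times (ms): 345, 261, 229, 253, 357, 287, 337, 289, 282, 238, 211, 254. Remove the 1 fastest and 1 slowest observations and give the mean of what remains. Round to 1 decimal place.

Sorted: 211, 229, 238, 253, 254, 261, 282, 287, 289, 337, 345, 357
Drop lowest 1 (211) and highest 1 (357)
Remaining (n=10): Σ = 2775, mean = 2775/10 = 277.500

277.5 ms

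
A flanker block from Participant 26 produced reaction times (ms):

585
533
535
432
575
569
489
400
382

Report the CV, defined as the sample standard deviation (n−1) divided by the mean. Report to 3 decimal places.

n = 9, Σ = 4500, M = 500.0000
Σ(x−M)² = 48594.000; s = √(48594.000/8) = 77.9375
CV = 77.9375 / 500.0000 = 0.15587

0.156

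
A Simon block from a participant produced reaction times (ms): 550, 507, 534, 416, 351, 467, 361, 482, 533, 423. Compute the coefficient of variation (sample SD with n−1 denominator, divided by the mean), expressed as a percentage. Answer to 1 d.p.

n = 10, Σ = 4624, M = 462.4000
Σ(x−M)² = 46576.400; s = √(46576.400/9) = 71.9386
CV = 71.9386 / 462.4000 = 0.15558 = 15.558%

15.6%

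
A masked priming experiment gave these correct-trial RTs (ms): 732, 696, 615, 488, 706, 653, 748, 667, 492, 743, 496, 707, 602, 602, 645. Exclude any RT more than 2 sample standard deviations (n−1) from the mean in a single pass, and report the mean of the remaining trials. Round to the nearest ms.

n = 15, ΣRT = 9592, M = 639.467
Σ(x−M)² = 112893.73; s = √(112893.73/14) = 89.799
Cutoffs: 639.467 ± 2·89.799 → [459.9, 819.1]
No RTs fall outside the cutoffs; all 15 retained. Mean = 9592/15 = 639.467

639 ms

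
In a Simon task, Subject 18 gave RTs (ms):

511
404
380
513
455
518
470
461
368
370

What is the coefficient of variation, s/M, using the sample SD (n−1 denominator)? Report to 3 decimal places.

n = 10, Σ = 4450, M = 445.0000
Σ(x−M)² = 32750.000; s = √(32750.000/9) = 60.3232
CV = 60.3232 / 445.0000 = 0.13556

0.136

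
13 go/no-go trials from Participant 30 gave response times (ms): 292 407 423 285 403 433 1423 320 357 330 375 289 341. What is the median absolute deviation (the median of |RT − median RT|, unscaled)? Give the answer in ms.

Sorted: 285, 289, 292, 320, 330, 341, 357, 375, 403, 407, 423, 433, 1423 → median = 357
|x − 357|: 65, 50, 66, 72, 46, 76, 1066, 37, 0, 27, 18, 68, 16
Sorted deviations: 0, 16, 18, 27, 37, 46, 50, 65, 66, 68, 72, 76, 1066 → MAD = 50

50 ms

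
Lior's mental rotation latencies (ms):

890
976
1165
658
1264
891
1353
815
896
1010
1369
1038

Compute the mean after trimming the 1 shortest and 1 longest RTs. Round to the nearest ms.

1030 ms

Sorted: 658, 815, 890, 891, 896, 976, 1010, 1038, 1165, 1264, 1353, 1369
Drop lowest 1 (658) and highest 1 (1369)
Remaining (n=10): Σ = 10298, mean = 10298/10 = 1029.800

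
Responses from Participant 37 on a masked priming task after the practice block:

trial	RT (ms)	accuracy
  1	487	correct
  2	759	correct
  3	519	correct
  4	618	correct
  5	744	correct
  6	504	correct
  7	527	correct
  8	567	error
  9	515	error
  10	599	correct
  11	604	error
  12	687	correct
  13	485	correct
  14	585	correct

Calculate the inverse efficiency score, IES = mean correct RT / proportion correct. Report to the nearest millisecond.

754 ms

Correct trials (n=11): 487, 759, 519, 618, 744, 504, 527, 599, 687, 485, 585
Mean correct RT = 6514/11 = 592.1818 ms
Proportion correct = 11/14
IES = 592.1818 / (11/14) = 753.686 ms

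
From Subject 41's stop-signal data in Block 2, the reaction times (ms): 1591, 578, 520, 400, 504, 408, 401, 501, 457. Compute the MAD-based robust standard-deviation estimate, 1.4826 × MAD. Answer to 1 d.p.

114.2 ms

Sorted: 400, 401, 408, 457, 501, 504, 520, 578, 1591 → median = 501
|x − 501| sorted: 0, 3, 19, 44, 77, 93, 100, 101, 1090 → MAD = 77
Robust SD ≈ 1.4826 × 77 = 114.160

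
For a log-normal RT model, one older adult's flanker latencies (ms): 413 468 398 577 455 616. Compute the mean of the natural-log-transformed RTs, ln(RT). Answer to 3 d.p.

6.177

ln(RT): 6.0234, 6.1485, 5.9865, 6.3578, 6.1203, 6.4232
Σ ln(RT) = 37.0598
Mean = 37.0598/6 = 6.17663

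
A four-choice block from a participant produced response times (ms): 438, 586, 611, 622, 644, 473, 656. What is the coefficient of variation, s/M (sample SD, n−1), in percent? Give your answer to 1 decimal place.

n = 7, Σ = 4030, M = 575.7143
Σ(x−M)² = 44117.429; s = √(44117.429/6) = 85.7491
CV = 85.7491 / 575.7143 = 0.14894 = 14.894%

14.9%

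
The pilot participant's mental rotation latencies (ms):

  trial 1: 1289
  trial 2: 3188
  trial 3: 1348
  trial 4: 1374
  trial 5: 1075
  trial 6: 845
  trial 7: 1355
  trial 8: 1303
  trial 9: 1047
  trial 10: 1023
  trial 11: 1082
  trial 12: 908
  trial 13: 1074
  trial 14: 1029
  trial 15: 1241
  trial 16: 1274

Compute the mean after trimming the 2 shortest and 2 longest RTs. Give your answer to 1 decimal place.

1178.3 ms

Sorted: 845, 908, 1023, 1029, 1047, 1074, 1075, 1082, 1241, 1274, 1289, 1303, 1348, 1355, 1374, 3188
Drop lowest 2 (845, 908) and highest 2 (1374, 3188)
Remaining (n=12): Σ = 14140, mean = 14140/12 = 1178.333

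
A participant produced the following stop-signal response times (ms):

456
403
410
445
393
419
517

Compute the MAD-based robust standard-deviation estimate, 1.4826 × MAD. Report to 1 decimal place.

Sorted: 393, 403, 410, 419, 445, 456, 517 → median = 419
|x − 419| sorted: 0, 9, 16, 26, 26, 37, 98 → MAD = 26
Robust SD ≈ 1.4826 × 26 = 38.548

38.5 ms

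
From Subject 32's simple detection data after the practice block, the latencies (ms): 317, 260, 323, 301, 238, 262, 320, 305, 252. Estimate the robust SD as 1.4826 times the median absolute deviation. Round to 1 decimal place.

Sorted: 238, 252, 260, 262, 301, 305, 317, 320, 323 → median = 301
|x − 301| sorted: 0, 4, 16, 19, 22, 39, 41, 49, 63 → MAD = 22
Robust SD ≈ 1.4826 × 22 = 32.617

32.6 ms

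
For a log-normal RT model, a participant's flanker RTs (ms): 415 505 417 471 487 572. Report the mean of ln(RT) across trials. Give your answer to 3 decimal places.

ln(RT): 6.0283, 6.2246, 6.0331, 6.1549, 6.1883, 6.3491
Σ ln(RT) = 36.9782
Mean = 36.9782/6 = 6.16303

6.163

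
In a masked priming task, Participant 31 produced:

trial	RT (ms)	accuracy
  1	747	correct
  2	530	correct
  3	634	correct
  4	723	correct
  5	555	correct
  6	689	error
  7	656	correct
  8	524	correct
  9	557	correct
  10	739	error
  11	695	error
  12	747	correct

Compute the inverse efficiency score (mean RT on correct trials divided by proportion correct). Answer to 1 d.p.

Correct trials (n=9): 747, 530, 634, 723, 555, 656, 524, 557, 747
Mean correct RT = 5673/9 = 630.3333 ms
Proportion correct = 9/12
IES = 630.3333 / (9/12) = 840.444 ms

840.4 ms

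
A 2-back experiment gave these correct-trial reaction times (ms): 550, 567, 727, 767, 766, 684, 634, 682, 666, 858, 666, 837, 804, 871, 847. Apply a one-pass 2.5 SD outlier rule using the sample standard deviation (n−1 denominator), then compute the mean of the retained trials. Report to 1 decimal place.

728.4 ms

n = 15, ΣRT = 10926, M = 728.400
Σ(x−M)² = 150311.60; s = √(150311.60/14) = 103.617
Cutoffs: 728.400 ± 2.5·103.617 → [469.4, 987.4]
No RTs fall outside the cutoffs; all 15 retained. Mean = 10926/15 = 728.400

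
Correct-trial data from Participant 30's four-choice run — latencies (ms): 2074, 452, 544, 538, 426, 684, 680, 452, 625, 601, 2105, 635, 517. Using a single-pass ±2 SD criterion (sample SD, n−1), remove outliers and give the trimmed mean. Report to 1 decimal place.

n = 13, ΣRT = 10333, M = 794.846
Σ(x−M)² = 4047415.69; s = √(4047415.69/12) = 580.762
Cutoffs: 794.846 ± 2·580.762 → [-366.7, 1956.4]
Outside: 2074, 2105 → excluded.
Retained (n=11): Σ = 6154, mean = 6154/11 = 559.455

559.5 ms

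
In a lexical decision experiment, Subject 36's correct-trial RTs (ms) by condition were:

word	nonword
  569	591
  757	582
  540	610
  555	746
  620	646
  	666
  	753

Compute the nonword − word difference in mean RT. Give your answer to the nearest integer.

M(word) = 3041/5 = 608.200
M(nonword) = 4594/7 = 656.286
Difference = 656.286 − 608.200 = 48.086 ms

48 ms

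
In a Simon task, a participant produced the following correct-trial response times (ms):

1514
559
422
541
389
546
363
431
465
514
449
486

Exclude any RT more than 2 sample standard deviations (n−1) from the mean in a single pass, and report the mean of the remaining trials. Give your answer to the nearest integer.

470 ms

n = 12, ΣRT = 6679, M = 556.583
Σ(x−M)² = 1043206.92; s = √(1043206.92/11) = 307.956
Cutoffs: 556.583 ± 2·307.956 → [-59.3, 1172.5]
Outside: 1514 → excluded.
Retained (n=11): Σ = 5165, mean = 5165/11 = 469.545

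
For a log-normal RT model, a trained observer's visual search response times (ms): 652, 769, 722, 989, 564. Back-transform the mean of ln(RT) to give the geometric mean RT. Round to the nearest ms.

726 ms

ln(RT): 6.4800, 6.6451, 6.5820, 6.8967, 6.3351
Mean ln(RT) = 32.9389/5 = 6.58778
Geometric mean = exp(6.58778) = 726.17 ms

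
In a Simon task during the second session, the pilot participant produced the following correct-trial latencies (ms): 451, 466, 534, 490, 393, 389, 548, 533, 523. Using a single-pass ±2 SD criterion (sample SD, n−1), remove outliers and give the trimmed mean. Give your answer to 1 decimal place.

480.8 ms

n = 9, ΣRT = 4327, M = 480.778
Σ(x−M)² = 29179.56; s = √(29179.56/8) = 60.394
Cutoffs: 480.778 ± 2·60.394 → [360.0, 601.6]
No RTs fall outside the cutoffs; all 9 retained. Mean = 4327/9 = 480.778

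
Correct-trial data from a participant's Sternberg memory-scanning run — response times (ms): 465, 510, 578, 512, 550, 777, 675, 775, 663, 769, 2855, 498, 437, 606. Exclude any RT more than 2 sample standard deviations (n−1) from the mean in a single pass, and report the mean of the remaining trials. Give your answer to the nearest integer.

601 ms

n = 14, ΣRT = 10670, M = 762.143
Σ(x−M)² = 4891131.71; s = √(4891131.71/13) = 613.385
Cutoffs: 762.143 ± 2·613.385 → [-464.6, 1988.9]
Outside: 2855 → excluded.
Retained (n=13): Σ = 7815, mean = 7815/13 = 601.154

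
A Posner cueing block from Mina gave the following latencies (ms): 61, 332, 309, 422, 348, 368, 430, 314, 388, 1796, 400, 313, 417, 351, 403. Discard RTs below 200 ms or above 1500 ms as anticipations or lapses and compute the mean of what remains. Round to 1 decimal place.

368.8 ms

Excluded: 61, 1796
Retained (n=13): Σ = 4795
Mean = 4795/13 = 368.8462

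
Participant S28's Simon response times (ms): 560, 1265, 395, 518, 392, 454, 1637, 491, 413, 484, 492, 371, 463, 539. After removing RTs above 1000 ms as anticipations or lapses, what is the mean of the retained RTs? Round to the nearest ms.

Excluded: 1265, 1637
Retained (n=12): Σ = 5572
Mean = 5572/12 = 464.3333

464 ms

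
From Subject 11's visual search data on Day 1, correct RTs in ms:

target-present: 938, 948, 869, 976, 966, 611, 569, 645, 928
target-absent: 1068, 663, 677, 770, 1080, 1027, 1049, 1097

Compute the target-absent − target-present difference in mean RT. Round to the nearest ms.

M(target-present) = 7450/9 = 827.778
M(target-absent) = 7431/8 = 928.875
Difference = 928.875 − 827.778 = 101.097 ms

101 ms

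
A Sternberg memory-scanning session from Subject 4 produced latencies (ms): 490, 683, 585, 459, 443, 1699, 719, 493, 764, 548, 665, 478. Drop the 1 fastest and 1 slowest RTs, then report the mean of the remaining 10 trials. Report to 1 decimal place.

588.4 ms

Sorted: 443, 459, 478, 490, 493, 548, 585, 665, 683, 719, 764, 1699
Drop lowest 1 (443) and highest 1 (1699)
Remaining (n=10): Σ = 5884, mean = 5884/10 = 588.400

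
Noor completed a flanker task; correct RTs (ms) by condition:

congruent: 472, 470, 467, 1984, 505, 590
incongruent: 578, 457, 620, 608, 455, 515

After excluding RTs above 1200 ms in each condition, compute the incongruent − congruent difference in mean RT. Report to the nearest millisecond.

congruent: exclude 1984
M(congruent) = 2504/5 = 500.800
M(incongruent) = 3233/6 = 538.833
Difference = 538.833 − 500.800 = 38.033 ms

38 ms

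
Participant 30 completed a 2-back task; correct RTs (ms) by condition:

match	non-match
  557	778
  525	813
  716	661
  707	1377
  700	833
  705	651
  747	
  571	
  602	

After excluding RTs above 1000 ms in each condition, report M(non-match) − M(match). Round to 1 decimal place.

non-match: exclude 1377
M(match) = 5830/9 = 647.778
M(non-match) = 3736/5 = 747.200
Difference = 747.200 − 647.778 = 99.422 ms

99.4 ms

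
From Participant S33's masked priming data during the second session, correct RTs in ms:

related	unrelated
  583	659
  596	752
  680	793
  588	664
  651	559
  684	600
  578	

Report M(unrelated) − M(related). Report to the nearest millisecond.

48 ms

M(related) = 4360/7 = 622.857
M(unrelated) = 4027/6 = 671.167
Difference = 671.167 − 622.857 = 48.310 ms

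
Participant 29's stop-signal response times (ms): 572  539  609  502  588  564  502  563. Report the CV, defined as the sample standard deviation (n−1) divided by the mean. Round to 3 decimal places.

n = 8, Σ = 4439, M = 554.8750
Σ(x−M)² = 10312.875; s = √(10312.875/7) = 38.3832
CV = 38.3832 / 554.8750 = 0.06917

0.069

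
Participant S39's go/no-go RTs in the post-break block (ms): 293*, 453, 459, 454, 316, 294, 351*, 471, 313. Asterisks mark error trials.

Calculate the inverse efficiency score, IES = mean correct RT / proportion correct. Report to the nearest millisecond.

Correct trials (n=7): 453, 459, 454, 316, 294, 471, 313
Mean correct RT = 2760/7 = 394.2857 ms
Proportion correct = 7/9
IES = 394.2857 / (7/9) = 506.939 ms

507 ms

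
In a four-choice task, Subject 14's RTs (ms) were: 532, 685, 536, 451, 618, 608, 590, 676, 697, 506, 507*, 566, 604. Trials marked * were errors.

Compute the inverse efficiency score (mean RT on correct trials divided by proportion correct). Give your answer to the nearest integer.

Correct trials (n=12): 532, 685, 536, 451, 618, 608, 590, 676, 697, 506, 566, 604
Mean correct RT = 7069/12 = 589.0833 ms
Proportion correct = 12/13
IES = 589.0833 / (12/13) = 638.174 ms

638 ms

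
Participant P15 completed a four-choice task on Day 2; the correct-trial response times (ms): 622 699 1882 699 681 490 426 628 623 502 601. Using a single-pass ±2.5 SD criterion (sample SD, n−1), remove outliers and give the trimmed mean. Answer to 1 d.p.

n = 11, ΣRT = 7853, M = 713.909
Σ(x−M)² = 1580736.91; s = √(1580736.91/10) = 397.585
Cutoffs: 713.909 ± 2.5·397.585 → [-280.1, 1707.9]
Outside: 1882 → excluded.
Retained (n=10): Σ = 5971, mean = 5971/10 = 597.100

597.1 ms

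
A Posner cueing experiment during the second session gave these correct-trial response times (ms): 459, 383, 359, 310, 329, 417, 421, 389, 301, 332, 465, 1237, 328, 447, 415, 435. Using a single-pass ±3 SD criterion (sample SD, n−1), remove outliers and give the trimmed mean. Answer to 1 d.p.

n = 16, ΣRT = 7027, M = 439.188
Σ(x−M)² = 722934.44; s = √(722934.44/15) = 219.535
Cutoffs: 439.188 ± 3·219.535 → [-219.4, 1097.8]
Outside: 1237 → excluded.
Retained (n=15): Σ = 5790, mean = 5790/15 = 386.000

386.0 ms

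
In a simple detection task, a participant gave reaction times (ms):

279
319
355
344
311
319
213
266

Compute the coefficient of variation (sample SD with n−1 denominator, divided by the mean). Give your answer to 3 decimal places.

0.154

n = 8, Σ = 2406, M = 300.7500
Σ(x−M)² = 14965.500; s = √(14965.500/7) = 46.2377
CV = 46.2377 / 300.7500 = 0.15374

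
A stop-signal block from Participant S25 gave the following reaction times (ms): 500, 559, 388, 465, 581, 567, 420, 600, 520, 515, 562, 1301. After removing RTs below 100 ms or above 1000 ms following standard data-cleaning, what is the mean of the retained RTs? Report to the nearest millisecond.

516 ms

Excluded: 1301
Retained (n=11): Σ = 5677
Mean = 5677/11 = 516.0909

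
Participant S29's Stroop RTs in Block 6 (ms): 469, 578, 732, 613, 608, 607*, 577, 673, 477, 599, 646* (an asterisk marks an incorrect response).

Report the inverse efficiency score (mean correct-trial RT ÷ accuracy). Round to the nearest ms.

723 ms

Correct trials (n=9): 469, 578, 732, 613, 608, 577, 673, 477, 599
Mean correct RT = 5326/9 = 591.7778 ms
Proportion correct = 9/11
IES = 591.7778 / (9/11) = 723.284 ms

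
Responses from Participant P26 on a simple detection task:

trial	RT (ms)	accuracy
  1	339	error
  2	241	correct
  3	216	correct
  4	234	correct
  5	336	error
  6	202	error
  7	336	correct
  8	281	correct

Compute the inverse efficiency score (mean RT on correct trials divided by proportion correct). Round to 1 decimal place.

Correct trials (n=5): 241, 216, 234, 336, 281
Mean correct RT = 1308/5 = 261.6000 ms
Proportion correct = 5/8
IES = 261.6000 / (5/8) = 418.560 ms

418.6 ms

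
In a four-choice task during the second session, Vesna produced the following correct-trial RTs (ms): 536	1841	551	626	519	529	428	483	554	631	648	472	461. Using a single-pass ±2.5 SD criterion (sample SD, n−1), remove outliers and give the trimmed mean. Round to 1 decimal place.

n = 13, ΣRT = 8279, M = 636.846
Σ(x−M)² = 1625565.69; s = √(1625565.69/12) = 368.054
Cutoffs: 636.846 ± 2.5·368.054 → [-283.3, 1557.0]
Outside: 1841 → excluded.
Retained (n=12): Σ = 6438, mean = 6438/12 = 536.500

536.5 ms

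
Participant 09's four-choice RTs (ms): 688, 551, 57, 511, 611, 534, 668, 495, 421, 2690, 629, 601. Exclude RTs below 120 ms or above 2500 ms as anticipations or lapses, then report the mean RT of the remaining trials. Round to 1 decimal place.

570.9 ms

Excluded: 57, 2690
Retained (n=10): Σ = 5709
Mean = 5709/10 = 570.9000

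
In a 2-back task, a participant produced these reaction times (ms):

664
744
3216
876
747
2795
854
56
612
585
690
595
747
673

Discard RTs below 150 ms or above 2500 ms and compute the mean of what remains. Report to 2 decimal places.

Excluded: 56, 2795, 3216
Retained (n=11): Σ = 7787
Mean = 7787/11 = 707.9091

707.91 ms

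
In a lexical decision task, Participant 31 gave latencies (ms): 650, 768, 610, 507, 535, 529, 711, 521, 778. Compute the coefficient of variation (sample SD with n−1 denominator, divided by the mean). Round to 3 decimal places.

n = 9, Σ = 5609, M = 623.2222
Σ(x−M)² = 94131.556; s = √(94131.556/8) = 108.4732
CV = 108.4732 / 623.2222 = 0.17405

0.174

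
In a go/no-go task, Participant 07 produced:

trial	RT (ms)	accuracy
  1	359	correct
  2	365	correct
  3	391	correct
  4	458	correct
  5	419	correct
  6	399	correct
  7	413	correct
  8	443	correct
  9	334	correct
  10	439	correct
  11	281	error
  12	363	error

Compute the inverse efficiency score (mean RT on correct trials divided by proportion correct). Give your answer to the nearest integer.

Correct trials (n=10): 359, 365, 391, 458, 419, 399, 413, 443, 334, 439
Mean correct RT = 4020/10 = 402.0000 ms
Proportion correct = 10/12
IES = 402.0000 / (10/12) = 482.400 ms

482 ms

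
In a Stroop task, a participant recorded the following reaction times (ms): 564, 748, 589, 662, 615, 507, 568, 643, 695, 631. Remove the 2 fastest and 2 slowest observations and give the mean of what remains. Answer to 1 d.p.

Sorted: 507, 564, 568, 589, 615, 631, 643, 662, 695, 748
Drop lowest 2 (507, 564) and highest 2 (695, 748)
Remaining (n=6): Σ = 3708, mean = 3708/6 = 618.000

618.0 ms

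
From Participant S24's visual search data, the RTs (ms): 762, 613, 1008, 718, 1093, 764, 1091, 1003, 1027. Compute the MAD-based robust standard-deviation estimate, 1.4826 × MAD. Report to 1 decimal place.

133.4 ms

Sorted: 613, 718, 762, 764, 1003, 1008, 1027, 1091, 1093 → median = 1003
|x − 1003| sorted: 0, 5, 24, 88, 90, 239, 241, 285, 390 → MAD = 90
Robust SD ≈ 1.4826 × 90 = 133.434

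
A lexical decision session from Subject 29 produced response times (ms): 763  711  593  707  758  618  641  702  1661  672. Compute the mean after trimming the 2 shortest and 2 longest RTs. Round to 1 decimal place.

Sorted: 593, 618, 641, 672, 702, 707, 711, 758, 763, 1661
Drop lowest 2 (593, 618) and highest 2 (763, 1661)
Remaining (n=6): Σ = 4191, mean = 4191/6 = 698.500

698.5 ms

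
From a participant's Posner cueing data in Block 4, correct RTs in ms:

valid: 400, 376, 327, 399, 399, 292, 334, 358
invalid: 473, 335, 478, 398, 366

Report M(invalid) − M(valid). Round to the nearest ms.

49 ms

M(valid) = 2885/8 = 360.625
M(invalid) = 2050/5 = 410.000
Difference = 410.000 − 360.625 = 49.375 ms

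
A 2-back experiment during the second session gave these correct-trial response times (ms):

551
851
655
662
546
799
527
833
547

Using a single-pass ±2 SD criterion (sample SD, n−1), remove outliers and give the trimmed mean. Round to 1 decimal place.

663.4 ms

n = 9, ΣRT = 5971, M = 663.444
Σ(x−M)² = 140988.22; s = √(140988.22/8) = 132.754
Cutoffs: 663.444 ± 2·132.754 → [397.9, 929.0]
No RTs fall outside the cutoffs; all 9 retained. Mean = 5971/9 = 663.444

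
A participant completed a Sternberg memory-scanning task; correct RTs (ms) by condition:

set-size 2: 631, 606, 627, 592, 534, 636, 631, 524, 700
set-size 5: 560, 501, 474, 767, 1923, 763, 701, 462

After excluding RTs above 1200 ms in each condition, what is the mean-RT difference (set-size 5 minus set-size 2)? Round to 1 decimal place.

-5.0 ms

set-size 5: exclude 1923
M(set-size 2) = 5481/9 = 609.000
M(set-size 5) = 4228/7 = 604.000
Difference = 604.000 − 609.000 = -5.000 ms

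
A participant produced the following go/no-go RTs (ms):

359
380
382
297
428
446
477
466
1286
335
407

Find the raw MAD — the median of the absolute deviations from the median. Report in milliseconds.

48 ms

Sorted: 297, 335, 359, 380, 382, 407, 428, 446, 466, 477, 1286 → median = 407
|x − 407|: 48, 27, 25, 110, 21, 39, 70, 59, 879, 72, 0
Sorted deviations: 0, 21, 25, 27, 39, 48, 59, 70, 72, 110, 879 → MAD = 48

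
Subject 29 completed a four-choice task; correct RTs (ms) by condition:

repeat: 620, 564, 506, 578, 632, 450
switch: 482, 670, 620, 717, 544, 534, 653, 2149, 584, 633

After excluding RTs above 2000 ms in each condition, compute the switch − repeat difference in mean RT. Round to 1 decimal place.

45.8 ms

switch: exclude 2149
M(repeat) = 3350/6 = 558.333
M(switch) = 5437/9 = 604.111
Difference = 604.111 − 558.333 = 45.778 ms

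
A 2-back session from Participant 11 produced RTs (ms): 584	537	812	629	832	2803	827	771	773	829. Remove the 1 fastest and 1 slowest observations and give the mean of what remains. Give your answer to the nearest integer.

757 ms

Sorted: 537, 584, 629, 771, 773, 812, 827, 829, 832, 2803
Drop lowest 1 (537) and highest 1 (2803)
Remaining (n=8): Σ = 6057, mean = 6057/8 = 757.125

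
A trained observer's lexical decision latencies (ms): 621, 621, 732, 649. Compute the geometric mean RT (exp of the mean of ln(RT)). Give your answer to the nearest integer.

ln(RT): 6.4313, 6.4313, 6.5958, 6.4754
Mean ln(RT) = 25.9339/4 = 6.48347
Geometric mean = exp(6.48347) = 654.24 ms

654 ms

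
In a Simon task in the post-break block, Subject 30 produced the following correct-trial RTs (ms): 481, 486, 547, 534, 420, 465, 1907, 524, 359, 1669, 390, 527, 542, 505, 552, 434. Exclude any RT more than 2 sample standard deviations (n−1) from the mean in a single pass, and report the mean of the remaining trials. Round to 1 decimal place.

483.3 ms

n = 16, ΣRT = 10342, M = 646.375
Σ(x−M)² = 3057081.75; s = √(3057081.75/15) = 451.448
Cutoffs: 646.375 ± 2·451.448 → [-256.5, 1549.3]
Outside: 1669, 1907 → excluded.
Retained (n=14): Σ = 6766, mean = 6766/14 = 483.286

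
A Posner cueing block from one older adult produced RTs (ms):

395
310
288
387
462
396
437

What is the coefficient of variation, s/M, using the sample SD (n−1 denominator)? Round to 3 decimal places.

0.165

n = 7, Σ = 2675, M = 382.1429
Σ(x−M)² = 23834.857; s = √(23834.857/6) = 63.0276
CV = 63.0276 / 382.1429 = 0.16493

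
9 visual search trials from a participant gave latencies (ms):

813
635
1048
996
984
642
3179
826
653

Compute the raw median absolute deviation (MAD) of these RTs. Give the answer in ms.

173 ms

Sorted: 635, 642, 653, 813, 826, 984, 996, 1048, 3179 → median = 826
|x − 826|: 13, 191, 222, 170, 158, 184, 2353, 0, 173
Sorted deviations: 0, 13, 158, 170, 173, 184, 191, 222, 2353 → MAD = 173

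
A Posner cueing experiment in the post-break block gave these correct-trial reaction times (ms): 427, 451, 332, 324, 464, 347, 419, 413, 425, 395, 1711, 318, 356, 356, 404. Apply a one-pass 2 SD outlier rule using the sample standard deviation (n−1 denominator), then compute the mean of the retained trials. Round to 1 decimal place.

n = 15, ΣRT = 7142, M = 476.133
Σ(x−M)² = 1664203.73; s = √(1664203.73/14) = 344.778
Cutoffs: 476.133 ± 2·344.778 → [-213.4, 1165.7]
Outside: 1711 → excluded.
Retained (n=14): Σ = 5431, mean = 5431/14 = 387.929

387.9 ms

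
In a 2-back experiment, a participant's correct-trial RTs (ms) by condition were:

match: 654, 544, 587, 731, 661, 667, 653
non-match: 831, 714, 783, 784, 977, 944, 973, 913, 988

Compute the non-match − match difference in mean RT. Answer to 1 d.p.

M(match) = 4497/7 = 642.429
M(non-match) = 7907/9 = 878.556
Difference = 878.556 − 642.429 = 236.127 ms

236.1 ms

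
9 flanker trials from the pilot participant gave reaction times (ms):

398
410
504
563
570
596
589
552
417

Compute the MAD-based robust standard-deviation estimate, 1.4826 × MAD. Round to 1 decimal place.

65.2 ms

Sorted: 398, 410, 417, 504, 552, 563, 570, 589, 596 → median = 552
|x − 552| sorted: 0, 11, 18, 37, 44, 48, 135, 142, 154 → MAD = 44
Robust SD ≈ 1.4826 × 44 = 65.234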